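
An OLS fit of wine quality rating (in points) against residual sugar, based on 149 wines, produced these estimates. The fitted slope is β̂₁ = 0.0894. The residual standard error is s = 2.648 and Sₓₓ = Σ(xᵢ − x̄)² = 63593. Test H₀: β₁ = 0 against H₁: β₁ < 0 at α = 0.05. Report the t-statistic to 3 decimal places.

t = 8.514

SE(β̂₁) = s/√Sₓₓ = 2.648/√63593 = 0.0105006.
t = 0.0894 / 0.0105006 = 8.514.
df = n − 2 = 147.
One-sided p ≈ 1.0000, which is ≥ 0.05, so fail to reject H₀.
The data do not give significant evidence that the true slope on residual sugar is negative.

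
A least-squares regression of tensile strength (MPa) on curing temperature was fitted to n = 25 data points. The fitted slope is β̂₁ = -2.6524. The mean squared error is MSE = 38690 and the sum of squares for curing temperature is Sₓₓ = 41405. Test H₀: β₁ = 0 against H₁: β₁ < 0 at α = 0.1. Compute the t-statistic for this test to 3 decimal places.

t = -2.744

SE(β̂₁) = √(MSE/Sₓₓ) = √(38690/41405) = 0.966658.
t = -2.6524 / 0.966658 = -2.744.
df = n − 2 = 23.
One-sided p ≈ 0.0058, which is < 0.1, so reject H₀.
There is evidence that the true slope on curing temperature is negative.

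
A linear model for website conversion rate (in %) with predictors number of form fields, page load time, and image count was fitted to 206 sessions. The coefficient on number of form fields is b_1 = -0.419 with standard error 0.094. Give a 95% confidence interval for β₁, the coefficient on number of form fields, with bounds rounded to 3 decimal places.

df = n − k − 1 = 206 − 3 − 1 = 202.
t* = t_{0.025, 202} = 1.971777.
Margin = t* × SE = 1.971777 × 0.094 = 0.18535.
CI: -0.419 ± 0.18535 → (-0.604, -0.234).
With 95% confidence, each one-unit increase in number of form fields is associated with a change of between -0.604 and -0.234 % in website conversion rate, holding the other predictors fixed.

(-0.604, -0.234)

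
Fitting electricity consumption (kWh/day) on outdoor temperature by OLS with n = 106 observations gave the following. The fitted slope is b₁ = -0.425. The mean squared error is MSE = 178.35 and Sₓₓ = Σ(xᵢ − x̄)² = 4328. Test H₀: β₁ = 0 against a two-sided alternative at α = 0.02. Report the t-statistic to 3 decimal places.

SE(b₁) = √(MSE/Sₓₓ) = √(178.35/4328) = 0.202999.
t = -0.425 / 0.202999 = -2.094.
df = n − 2 = 104.
Two-sided p ≈ 0.0387, which is ≥ 0.02, so fail to reject H₀.
The data do not give significant evidence of an association between outdoor temperature and electricity consumption.

t = -2.094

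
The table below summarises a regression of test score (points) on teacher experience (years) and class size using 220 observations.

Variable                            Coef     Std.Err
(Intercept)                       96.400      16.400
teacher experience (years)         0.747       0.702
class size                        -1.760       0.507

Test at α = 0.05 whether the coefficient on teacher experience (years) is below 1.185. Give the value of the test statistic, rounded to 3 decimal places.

Read off: b = 0.747, SE = 0.702 for teacher experience (years).
H₀: β₁ = 1.185 vs H₁: β₁ < 1.185.
t = (0.747 − 1.185) / 0.702 = -0.624.
df = n − k − 1 = 220 − 2 − 1 = 217.
One-sided p ≈ 0.2667, which is ≥ 0.05, so fail to reject H₀.
The data do not give significant evidence that the true slope on teacher experience (years) is below 1.185 points per unit, holding the other predictors fixed.

t = -0.624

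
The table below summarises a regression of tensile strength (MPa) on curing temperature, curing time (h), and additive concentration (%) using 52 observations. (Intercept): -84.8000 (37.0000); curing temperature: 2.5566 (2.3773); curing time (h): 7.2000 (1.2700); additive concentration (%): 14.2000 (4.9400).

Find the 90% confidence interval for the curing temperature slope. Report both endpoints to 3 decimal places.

(-1.431, 6.544)

Read off: b = 2.5566, SE = 2.3773 for curing temperature.
df = n − k − 1 = 52 − 3 − 1 = 48.
t* = t_{0.05, 48} = 1.677224.
Margin = t* × SE = 1.677224 × 2.3773 = 3.98727.
CI: 2.5566 ± 3.98727 → (-1.431, 6.544).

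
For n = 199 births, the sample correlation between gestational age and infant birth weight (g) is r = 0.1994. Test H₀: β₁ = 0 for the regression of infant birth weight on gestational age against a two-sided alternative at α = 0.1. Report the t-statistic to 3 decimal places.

t = 2.856

t = r·√(n − 2)/√(1 − r²) = 0.1994·√197/√0.96024 = 2.856.
df = n − 2 = 197.
Two-sided p ≈ 0.0047, which is < 0.1, so reject H₀.
There is evidence of a linear association between gestational age and infant birth weight.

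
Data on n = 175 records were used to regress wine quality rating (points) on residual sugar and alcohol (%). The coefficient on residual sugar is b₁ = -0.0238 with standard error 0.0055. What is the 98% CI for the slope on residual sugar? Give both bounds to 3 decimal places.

df = n − k − 1 = 175 − 2 − 1 = 172.
t* = t_{0.01, 172} = 2.348223.
Margin = t* × SE = 2.348223 × 0.0055 = 0.01292.
CI: -0.0238 ± 0.01292 → (-0.037, -0.011).
With 98% confidence, each one-unit increase in residual sugar is associated with a change of between -0.037 and -0.011 points in wine quality rating, holding the other predictors fixed.

(-0.037, -0.011)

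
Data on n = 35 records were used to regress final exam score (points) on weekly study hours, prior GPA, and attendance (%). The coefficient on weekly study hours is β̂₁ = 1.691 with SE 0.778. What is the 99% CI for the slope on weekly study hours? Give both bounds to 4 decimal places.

(-0.4439, 3.8259)

df = n − k − 1 = 35 − 3 − 1 = 31.
t* = t_{0.005, 31} = 2.744042.
Margin = t* × SE = 2.744042 × 0.778 = 2.134865.
CI: 1.691 ± 2.134865 → (-0.4439, 3.8259).
With 99% confidence, each one-unit increase in weekly study hours is associated with a change of between -0.4439 and 3.8259 points in final exam score, holding the other predictors fixed.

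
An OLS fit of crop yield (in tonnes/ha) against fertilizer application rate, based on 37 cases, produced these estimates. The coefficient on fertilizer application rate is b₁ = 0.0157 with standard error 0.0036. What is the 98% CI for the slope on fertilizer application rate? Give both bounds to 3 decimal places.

df = n − 2 = 37 − 2 = 35.
t* = t_{0.01, 35} = 2.437723.
Margin = t* × SE = 2.437723 × 0.0036 = 0.00878.
CI: 0.0157 ± 0.00878 → (0.007, 0.024).
With 98% confidence, each one-unit increase in fertilizer application rate is associated with a change of between 0.007 and 0.024 tonnes/ha in crop yield.

(0.007, 0.024)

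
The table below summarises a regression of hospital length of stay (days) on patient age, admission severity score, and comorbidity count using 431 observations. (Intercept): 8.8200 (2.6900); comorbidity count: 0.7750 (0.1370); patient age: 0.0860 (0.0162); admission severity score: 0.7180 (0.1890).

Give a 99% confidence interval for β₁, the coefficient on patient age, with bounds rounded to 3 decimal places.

(0.044, 0.128)

Read off: b = 0.0860, SE = 0.0162 for patient age.
df = n − k − 1 = 431 − 3 − 1 = 427.
t* = t_{0.005, 427} = 2.587392.
Margin = t* × SE = 2.587392 × 0.0162 = 0.04192.
CI: 0.0860 ± 0.04192 → (0.044, 0.128).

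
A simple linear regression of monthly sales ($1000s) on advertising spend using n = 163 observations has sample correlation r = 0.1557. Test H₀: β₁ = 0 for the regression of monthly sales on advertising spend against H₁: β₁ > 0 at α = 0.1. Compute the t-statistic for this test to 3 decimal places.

t = r·√(n − 2)/√(1 − r²) = 0.1557·√161/√0.975758 = 2.000.
df = n − 2 = 161.
One-sided p ≈ 0.0236, which is < 0.1, so reject H₀.
There is evidence of a linear association between advertising spend and monthly sales.

t = 2.000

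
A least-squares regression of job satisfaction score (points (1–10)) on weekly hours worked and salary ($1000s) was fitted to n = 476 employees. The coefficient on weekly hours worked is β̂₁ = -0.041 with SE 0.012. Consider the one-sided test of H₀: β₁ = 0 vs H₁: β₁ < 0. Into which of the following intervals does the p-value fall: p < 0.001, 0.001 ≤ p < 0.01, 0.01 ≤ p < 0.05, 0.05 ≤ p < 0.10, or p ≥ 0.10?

p < 0.001

t = -0.041 / 0.012 = -3.417.
df = n − k − 1 = 476 − 2 − 1 = 473.
One-sided p = P(T_{473} < t) ≈ 0.0003.
So p < 0.001.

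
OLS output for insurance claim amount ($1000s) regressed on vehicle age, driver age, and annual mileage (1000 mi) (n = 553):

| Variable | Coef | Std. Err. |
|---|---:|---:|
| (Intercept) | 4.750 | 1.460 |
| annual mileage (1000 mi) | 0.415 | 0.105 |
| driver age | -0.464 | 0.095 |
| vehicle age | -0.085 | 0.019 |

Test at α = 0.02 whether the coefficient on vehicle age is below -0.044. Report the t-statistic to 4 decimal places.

Read off: b = -0.085, SE = 0.019 for vehicle age.
H₀: β₁ = -0.044 vs H₁: β₁ < -0.044.
t = (-0.085 − (-0.044)) / 0.019 = -2.1579.
df = n − k − 1 = 553 − 3 − 1 = 549.
One-sided p ≈ 0.0157, which is < 0.02, so reject H₀.
There is evidence that the true slope on vehicle age is below -0.044 $1000s per unit, holding the other predictors fixed.

t = -2.1579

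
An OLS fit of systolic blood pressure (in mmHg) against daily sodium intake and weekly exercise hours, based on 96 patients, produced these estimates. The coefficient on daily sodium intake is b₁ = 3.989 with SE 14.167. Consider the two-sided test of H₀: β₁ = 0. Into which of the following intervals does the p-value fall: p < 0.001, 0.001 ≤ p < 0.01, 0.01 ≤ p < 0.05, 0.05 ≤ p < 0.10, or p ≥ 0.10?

p ≥ 0.10

t = 3.989 / 14.167 = 0.282.
df = n − k − 1 = 96 − 2 − 1 = 93.
Two-sided p = 2·P(T_{93} > |t|) ≈ 0.7789.
So p ≥ 0.10.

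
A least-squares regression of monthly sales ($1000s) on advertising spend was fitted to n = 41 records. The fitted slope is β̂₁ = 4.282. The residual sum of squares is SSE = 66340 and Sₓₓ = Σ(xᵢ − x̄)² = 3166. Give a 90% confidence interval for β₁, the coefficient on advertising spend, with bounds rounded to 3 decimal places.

(3.047, 5.517)

MSE = SSE/(n − 2) = 66340/39 = 1701.03.
SE(β̂₁) = √(MSE/Sₓₓ) = √(1701.03/3166) = 0.732993.
df = n − 2 = 39.
t* = t_{0.05, 39} = 1.684875.
Margin = t* × SE = 1.684875 × 0.732993 = 1.23500.
CI: 4.282 ± 1.23500 → (3.047, 5.517).
With 90% confidence, each one-unit increase in advertising spend is associated with a change of between 3.047 and 5.517 $1000s in monthly sales.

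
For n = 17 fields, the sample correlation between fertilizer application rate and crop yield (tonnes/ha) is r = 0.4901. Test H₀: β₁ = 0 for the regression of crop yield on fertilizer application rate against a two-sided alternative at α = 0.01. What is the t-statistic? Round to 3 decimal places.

t = r·√(n − 2)/√(1 − r²) = 0.4901·√15/√0.759802 = 2.178.
df = n − 2 = 15.
Two-sided p ≈ 0.0458, which is ≥ 0.01, so fail to reject H₀.
The data do not give significant evidence of a linear association between fertilizer application rate and crop yield.

t = 2.178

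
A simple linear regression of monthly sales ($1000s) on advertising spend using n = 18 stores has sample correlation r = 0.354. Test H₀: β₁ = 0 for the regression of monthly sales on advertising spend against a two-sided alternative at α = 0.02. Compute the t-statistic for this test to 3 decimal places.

t = 1.514

t = r·√(n − 2)/√(1 − r²) = 0.354·√16/√0.874684 = 1.514.
df = n − 2 = 16.
Two-sided p ≈ 0.1495, which is ≥ 0.02, so fail to reject H₀.
The data do not give significant evidence of a linear association between advertising spend and monthly sales.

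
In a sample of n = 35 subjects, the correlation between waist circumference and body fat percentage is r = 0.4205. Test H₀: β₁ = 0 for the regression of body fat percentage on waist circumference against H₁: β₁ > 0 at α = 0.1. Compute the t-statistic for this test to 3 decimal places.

t = r·√(n − 2)/√(1 − r²) = 0.4205·√33/√0.82318 = 2.662.
df = n − 2 = 33.
One-sided p ≈ 0.0059, which is < 0.1, so reject H₀.
There is evidence of a linear association between waist circumference and body fat percentage.

t = 2.662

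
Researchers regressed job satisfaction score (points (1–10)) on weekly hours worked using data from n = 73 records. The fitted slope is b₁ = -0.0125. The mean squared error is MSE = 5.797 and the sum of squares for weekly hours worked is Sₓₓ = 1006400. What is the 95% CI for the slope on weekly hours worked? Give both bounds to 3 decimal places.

SE(b₁) = √(MSE/Sₓₓ) = √(5.797/1006400) = 0.00240003.
df = n − 2 = 71.
t* = t_{0.025, 71} = 1.993943.
Margin = t* × SE = 1.993943 × 0.00240003 = 0.00479.
CI: -0.0125 ± 0.00479 → (-0.017, -0.008).
With 95% confidence, each one-unit increase in weekly hours worked is associated with a change of between -0.017 and -0.008 points (1–10) in job satisfaction score.

(-0.017, -0.008)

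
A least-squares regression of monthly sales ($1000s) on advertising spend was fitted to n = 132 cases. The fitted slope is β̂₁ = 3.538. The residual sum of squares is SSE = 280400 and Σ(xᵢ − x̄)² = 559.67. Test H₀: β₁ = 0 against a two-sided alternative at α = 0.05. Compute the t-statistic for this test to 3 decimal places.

t = 1.802

MSE = SSE/(n − 2) = 280400/130 = 2156.92.
SE(β̂₁) = √(MSE/Sₓₓ) = √(2156.92/559.67) = 1.96314.
t = 3.538 / 1.96314 = 1.802.
df = n − 2 = 130.
Two-sided p ≈ 0.0738, which is ≥ 0.05, so fail to reject H₀.
The data do not give significant evidence of an association between advertising spend and monthly sales.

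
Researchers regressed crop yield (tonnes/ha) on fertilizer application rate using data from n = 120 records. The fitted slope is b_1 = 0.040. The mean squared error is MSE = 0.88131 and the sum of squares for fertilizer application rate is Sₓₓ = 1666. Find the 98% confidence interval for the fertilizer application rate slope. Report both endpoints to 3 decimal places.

SE(b_1) = √(MSE/Sₓₓ) = √(0.88131/1666) = 0.0229999.
df = n − 2 = 118.
t* = t_{0.01, 118} = 2.358365.
Margin = t* × SE = 2.358365 × 0.0229999 = 0.05424.
CI: 0.040 ± 0.05424 → (-0.014, 0.094).
With 98% confidence, each one-unit increase in fertilizer application rate is associated with a change of between -0.014 and 0.094 tonnes/ha in crop yield.

(-0.014, 0.094)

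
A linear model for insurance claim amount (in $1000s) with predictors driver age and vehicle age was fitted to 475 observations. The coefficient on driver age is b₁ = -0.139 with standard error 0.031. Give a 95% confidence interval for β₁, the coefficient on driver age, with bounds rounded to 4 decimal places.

df = n − k − 1 = 475 − 2 − 1 = 472.
t* = t_{0.025, 472} = 1.965003.
Margin = t* × SE = 1.965003 × 0.031 = 0.060915.
CI: -0.139 ± 0.060915 → (-0.1999, -0.0781).
With 95% confidence, each one-unit increase in driver age is associated with a change of between -0.1999 and -0.0781 $1000s in insurance claim amount, holding the other predictors fixed.

(-0.1999, -0.0781)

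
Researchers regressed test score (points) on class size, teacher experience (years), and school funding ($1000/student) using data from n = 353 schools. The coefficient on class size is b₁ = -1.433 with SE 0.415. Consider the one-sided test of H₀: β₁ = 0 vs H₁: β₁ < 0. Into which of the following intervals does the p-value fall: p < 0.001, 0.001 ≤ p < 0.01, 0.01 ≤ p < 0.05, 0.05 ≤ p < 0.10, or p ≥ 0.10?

t = -1.433 / 0.415 = -3.453.
df = n − k − 1 = 353 − 3 − 1 = 349.
One-sided p = P(T_{349} < t) ≈ 0.0003.
So p < 0.001.

p < 0.001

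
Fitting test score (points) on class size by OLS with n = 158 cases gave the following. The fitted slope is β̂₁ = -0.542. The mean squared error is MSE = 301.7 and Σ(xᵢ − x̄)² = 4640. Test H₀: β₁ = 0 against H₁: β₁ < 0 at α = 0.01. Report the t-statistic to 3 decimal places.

SE(β̂₁) = √(MSE/Sₓₓ) = √(301.7/4640) = 0.254993.
t = -0.542 / 0.254993 = -2.126.
df = n − 2 = 156.
One-sided p ≈ 0.0176, which is ≥ 0.01, so fail to reject H₀.
The data do not give significant evidence that the true slope on class size is negative.

t = -2.126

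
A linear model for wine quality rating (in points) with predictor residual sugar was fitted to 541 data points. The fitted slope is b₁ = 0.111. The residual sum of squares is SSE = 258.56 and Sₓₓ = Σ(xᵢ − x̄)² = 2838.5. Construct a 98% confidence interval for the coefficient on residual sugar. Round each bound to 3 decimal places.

(0.081, 0.141)

MSE = SSE/(n − 2) = 258.56/539 = 0.479703.
SE(b₁) = √(MSE/Sₓₓ) = √(0.479703/2838.5) = 0.013.
df = n − 2 = 539.
t* = t_{0.01, 539} = 2.333286.
Margin = t* × SE = 2.333286 × 0.013 = 0.03033.
CI: 0.111 ± 0.03033 → (0.081, 0.141).
With 98% confidence, each one-unit increase in residual sugar is associated with a change of between 0.081 and 0.141 points in wine quality rating.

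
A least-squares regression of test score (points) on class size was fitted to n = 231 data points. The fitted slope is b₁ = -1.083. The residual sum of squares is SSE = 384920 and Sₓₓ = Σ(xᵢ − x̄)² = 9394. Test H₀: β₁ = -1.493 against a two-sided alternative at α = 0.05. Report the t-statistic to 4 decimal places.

MSE = SSE/(n − 2) = 384920/229 = 1680.87.
SE(b₁) = √(MSE/Sₓₓ) = √(1680.87/9394) = 0.423002.
t = (-1.083 − (-1.493)) / 0.423002 = 0.9693.
df = n − 2 = 229.
Two-sided p ≈ 0.3334, which is ≥ 0.05, so fail to reject H₀.
The data are consistent with a true slope of -1.493 points per unit of class size.

t = 0.9693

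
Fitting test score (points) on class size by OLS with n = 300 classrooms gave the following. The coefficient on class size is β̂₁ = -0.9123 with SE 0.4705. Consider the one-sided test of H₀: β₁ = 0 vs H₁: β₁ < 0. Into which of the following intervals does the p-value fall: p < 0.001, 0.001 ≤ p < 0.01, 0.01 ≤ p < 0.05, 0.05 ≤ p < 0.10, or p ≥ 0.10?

0.01 ≤ p < 0.05

t = -0.9123 / 0.4705 = -1.939.
df = n − 2 = 300 − 2 = 298.
One-sided p = P(T_{298} < t) ≈ 0.0267.
So 0.01 ≤ p < 0.05.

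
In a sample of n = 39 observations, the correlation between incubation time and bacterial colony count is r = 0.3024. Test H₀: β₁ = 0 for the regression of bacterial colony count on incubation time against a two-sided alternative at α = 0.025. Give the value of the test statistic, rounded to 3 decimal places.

t = r·√(n − 2)/√(1 − r²) = 0.3024·√37/√0.908554 = 1.930.
df = n − 2 = 37.
Two-sided p ≈ 0.0613, which is ≥ 0.025, so fail to reject H₀.
The data do not give significant evidence of a linear association between incubation time and bacterial colony count.

t = 1.930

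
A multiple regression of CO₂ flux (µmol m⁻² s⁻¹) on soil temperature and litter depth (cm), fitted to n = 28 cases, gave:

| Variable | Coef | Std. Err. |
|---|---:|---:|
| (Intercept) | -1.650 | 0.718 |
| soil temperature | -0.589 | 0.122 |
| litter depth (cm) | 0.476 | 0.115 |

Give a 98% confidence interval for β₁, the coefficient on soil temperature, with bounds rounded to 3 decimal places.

Read off: b = -0.589, SE = 0.122 for soil temperature.
df = n − k − 1 = 28 − 2 − 1 = 25.
t* = t_{0.01, 25} = 2.485107.
Margin = t* × SE = 2.485107 × 0.122 = 0.30318.
CI: -0.589 ± 0.30318 → (-0.892, -0.286).

(-0.892, -0.286)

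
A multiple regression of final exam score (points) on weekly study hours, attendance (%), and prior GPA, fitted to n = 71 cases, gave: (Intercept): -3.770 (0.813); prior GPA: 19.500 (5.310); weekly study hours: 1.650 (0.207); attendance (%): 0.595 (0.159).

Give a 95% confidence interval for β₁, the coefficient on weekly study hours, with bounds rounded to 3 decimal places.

(1.237, 2.063)

Read off: b = 1.650, SE = 0.207 for weekly study hours.
df = n − k − 1 = 71 − 3 − 1 = 67.
t* = t_{0.025, 67} = 1.996008.
Margin = t* × SE = 1.996008 × 0.207 = 0.41317.
CI: 1.650 ± 0.41317 → (1.237, 2.063).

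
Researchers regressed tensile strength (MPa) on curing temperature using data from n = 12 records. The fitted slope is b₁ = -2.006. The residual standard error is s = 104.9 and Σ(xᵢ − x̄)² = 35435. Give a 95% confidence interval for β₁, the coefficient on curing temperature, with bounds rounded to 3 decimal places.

SE(b₁) = s/√Sₓₓ = 104.9/√35435 = 0.557262.
df = n − 2 = 10.
t* = t_{0.025, 10} = 2.228139.
Margin = t* × SE = 2.228139 × 0.557262 = 1.24166.
CI: -2.006 ± 1.24166 → (-3.248, -0.764).
With 95% confidence, each one-unit increase in curing temperature is associated with a change of between -3.248 and -0.764 MPa in tensile strength.

(-3.248, -0.764)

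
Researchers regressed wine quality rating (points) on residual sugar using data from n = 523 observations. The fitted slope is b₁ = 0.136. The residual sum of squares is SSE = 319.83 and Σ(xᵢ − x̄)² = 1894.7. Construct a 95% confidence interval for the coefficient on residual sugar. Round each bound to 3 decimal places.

(0.101, 0.171)

MSE = SSE/(n − 2) = 319.83/521 = 0.613877.
SE(b₁) = √(MSE/Sₓₓ) = √(0.613877/1894.7) = 0.0179999.
df = n − 2 = 521.
t* = t_{0.025, 521} = 1.964528.
Margin = t* × SE = 1.964528 × 0.0179999 = 0.03536.
CI: 0.136 ± 0.03536 → (0.101, 0.171).
With 95% confidence, each one-unit increase in residual sugar is associated with a change of between 0.101 and 0.171 points in wine quality rating.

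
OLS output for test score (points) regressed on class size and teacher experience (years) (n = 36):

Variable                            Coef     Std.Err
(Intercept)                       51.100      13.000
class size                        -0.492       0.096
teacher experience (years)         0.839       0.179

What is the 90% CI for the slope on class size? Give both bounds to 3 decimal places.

(-0.654, -0.330)

Read off: b = -0.492, SE = 0.096 for class size.
df = n − k − 1 = 36 − 2 − 1 = 33.
t* = t_{0.05, 33} = 1.69236.
Margin = t* × SE = 1.69236 × 0.096 = 0.16247.
CI: -0.492 ± 0.16247 → (-0.654, -0.330).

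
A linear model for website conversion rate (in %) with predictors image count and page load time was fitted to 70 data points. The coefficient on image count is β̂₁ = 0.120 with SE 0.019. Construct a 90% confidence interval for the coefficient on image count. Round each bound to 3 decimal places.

(0.088, 0.152)

df = n − k − 1 = 70 − 2 − 1 = 67.
t* = t_{0.05, 67} = 1.667916.
Margin = t* × SE = 1.667916 × 0.019 = 0.03169.
CI: 0.120 ± 0.03169 → (0.088, 0.152).
With 90% confidence, each one-unit increase in image count is associated with a change of between 0.088 and 0.152 % in website conversion rate, holding the other predictors fixed.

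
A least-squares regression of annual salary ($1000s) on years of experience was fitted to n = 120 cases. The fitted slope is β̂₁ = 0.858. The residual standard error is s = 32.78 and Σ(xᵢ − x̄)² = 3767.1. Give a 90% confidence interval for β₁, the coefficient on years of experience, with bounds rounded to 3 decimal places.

(-0.027, 1.743)

SE(β̂₁) = s/√Sₓₓ = 32.78/√3767.1 = 0.534079.
df = n − 2 = 118.
t* = t_{0.05, 118} = 1.65787.
Margin = t* × SE = 1.65787 × 0.534079 = 0.88543.
CI: 0.858 ± 0.88543 → (-0.027, 1.743).
With 90% confidence, each one-unit increase in years of experience is associated with a change of between -0.027 and 1.743 $1000s in annual salary.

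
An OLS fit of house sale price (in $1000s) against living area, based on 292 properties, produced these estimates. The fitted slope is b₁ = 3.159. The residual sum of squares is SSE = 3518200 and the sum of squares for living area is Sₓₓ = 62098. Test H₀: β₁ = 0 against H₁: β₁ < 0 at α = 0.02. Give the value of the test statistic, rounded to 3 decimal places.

MSE = SSE/(n − 2) = 3518200/290 = 12131.7.
SE(b₁) = √(MSE/Sₓₓ) = √(12131.7/62098) = 0.442.
t = 3.159 / 0.442 = 7.147.
df = n − 2 = 290.
One-sided p ≈ 1.0000, which is ≥ 0.02, so fail to reject H₀.
The data do not give significant evidence that the true slope on living area is negative.

t = 7.147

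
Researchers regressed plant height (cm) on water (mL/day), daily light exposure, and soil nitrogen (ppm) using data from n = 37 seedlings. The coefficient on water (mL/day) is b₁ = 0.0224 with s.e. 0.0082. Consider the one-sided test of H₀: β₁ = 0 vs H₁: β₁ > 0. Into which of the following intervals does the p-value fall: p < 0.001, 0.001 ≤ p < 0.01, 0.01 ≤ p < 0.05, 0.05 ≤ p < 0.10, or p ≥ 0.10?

0.001 ≤ p < 0.01

t = 0.0224 / 0.0082 = 2.732.
df = n − k − 1 = 37 − 3 − 1 = 33.
One-sided p = P(T_{33} > t) ≈ 0.0050.
So 0.001 ≤ p < 0.01.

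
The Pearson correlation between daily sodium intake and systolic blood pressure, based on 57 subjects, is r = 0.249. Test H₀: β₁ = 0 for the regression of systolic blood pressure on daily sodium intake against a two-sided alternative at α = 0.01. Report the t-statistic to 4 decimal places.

t = 1.9067

t = r·√(n − 2)/√(1 − r²) = 0.249·√55/√0.937999 = 1.9067.
df = n − 2 = 55.
Two-sided p ≈ 0.0618, which is ≥ 0.01, so fail to reject H₀.
The data do not give significant evidence of a linear association between daily sodium intake and systolic blood pressure.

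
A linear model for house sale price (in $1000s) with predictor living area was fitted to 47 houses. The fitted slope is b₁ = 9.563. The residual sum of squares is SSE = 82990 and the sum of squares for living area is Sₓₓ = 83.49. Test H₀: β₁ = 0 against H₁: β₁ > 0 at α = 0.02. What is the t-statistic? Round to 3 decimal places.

t = 2.035

MSE = SSE/(n − 2) = 82990/45 = 1844.22.
SE(b₁) = √(MSE/Sₓₓ) = √(1844.22/83.49) = 4.69991.
t = 9.563 / 4.69991 = 2.035.
df = n − 2 = 45.
One-sided p ≈ 0.0239, which is ≥ 0.02, so fail to reject H₀.
The data do not give significant evidence that the true slope on living area is positive.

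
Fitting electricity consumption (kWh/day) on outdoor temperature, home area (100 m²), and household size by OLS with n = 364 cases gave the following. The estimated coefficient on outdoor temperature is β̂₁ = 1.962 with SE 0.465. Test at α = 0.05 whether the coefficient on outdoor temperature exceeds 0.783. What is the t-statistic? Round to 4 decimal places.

H₀: β₁ = 0.783 vs H₁: β₁ > 0.783.
t = (β̂₁ − β₁⁰)/SE = (1.962 − 0.783) / 0.465 = 2.5355.
df = n − k − 1 = 364 − 3 − 1 = 360.
One-sided p ≈ 0.0058, which is < 0.05, so reject H₀.
There is evidence that the true slope on outdoor temperature exceeds 0.783 kWh/day per unit, holding the other predictors fixed.

t = 2.5355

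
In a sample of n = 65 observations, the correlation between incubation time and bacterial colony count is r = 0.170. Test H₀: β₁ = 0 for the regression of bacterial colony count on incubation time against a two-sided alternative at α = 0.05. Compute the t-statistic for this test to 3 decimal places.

t = r·√(n − 2)/√(1 − r²) = 0.170·√63/√0.9711 = 1.369.
df = n − 2 = 63.
Two-sided p ≈ 0.1758, which is ≥ 0.05, so fail to reject H₀.
The data do not give significant evidence of a linear association between incubation time and bacterial colony count.

t = 1.369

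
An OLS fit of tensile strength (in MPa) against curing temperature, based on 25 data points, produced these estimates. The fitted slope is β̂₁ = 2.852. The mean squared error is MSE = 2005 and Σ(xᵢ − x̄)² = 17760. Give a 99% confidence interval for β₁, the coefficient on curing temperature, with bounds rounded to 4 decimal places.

SE(β̂₁) = √(MSE/Sₓₓ) = √(2005/17760) = 0.335997.
df = n − 2 = 23.
t* = t_{0.005, 23} = 2.807336.
Margin = t* × SE = 2.807336 × 0.335997 = 0.943257.
CI: 2.852 ± 0.943257 → (1.9087, 3.7953).
With 99% confidence, each one-unit increase in curing temperature is associated with a change of between 1.9087 and 3.7953 MPa in tensile strength.

(1.9087, 3.7953)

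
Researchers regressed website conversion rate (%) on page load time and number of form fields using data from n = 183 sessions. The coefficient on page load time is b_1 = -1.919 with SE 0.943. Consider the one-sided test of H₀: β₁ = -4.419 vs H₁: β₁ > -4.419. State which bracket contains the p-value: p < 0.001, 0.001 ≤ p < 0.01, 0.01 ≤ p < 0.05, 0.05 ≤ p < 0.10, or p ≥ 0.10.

t = (-1.919 − (-4.419)) / 0.943 = 2.651.
df = n − k − 1 = 183 − 2 − 1 = 180.
One-sided p = P(T_{180} > t) ≈ 0.0044.
So 0.001 ≤ p < 0.01.

0.001 ≤ p < 0.01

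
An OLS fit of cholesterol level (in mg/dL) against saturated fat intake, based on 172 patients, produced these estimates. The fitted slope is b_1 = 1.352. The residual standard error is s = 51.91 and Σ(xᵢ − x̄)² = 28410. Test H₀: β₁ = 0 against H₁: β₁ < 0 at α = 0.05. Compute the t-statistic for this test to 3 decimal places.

SE(b_1) = s/√Sₓₓ = 51.91/√28410 = 0.307975.
t = 1.352 / 0.307975 = 4.390.
df = n − 2 = 170.
One-sided p ≈ 1.0000, which is ≥ 0.05, so fail to reject H₀.
The data do not give significant evidence that the true slope on saturated fat intake is negative.

t = 4.390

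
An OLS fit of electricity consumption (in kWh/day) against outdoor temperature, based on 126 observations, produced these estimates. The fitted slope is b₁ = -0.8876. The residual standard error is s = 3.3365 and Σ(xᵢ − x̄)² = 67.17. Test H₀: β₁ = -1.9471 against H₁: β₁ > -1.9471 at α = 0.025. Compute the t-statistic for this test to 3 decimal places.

t = 2.603

SE(b₁) = s/√Sₓₓ = 3.3365/√67.17 = 0.407102.
t = (-0.8876 − (-1.9471)) / 0.407102 = 2.603.
df = n − 2 = 124.
One-sided p ≈ 0.0052, which is < 0.025, so reject H₀.
There is evidence that the true slope on outdoor temperature exceeds -1.9471 kWh/day per unit.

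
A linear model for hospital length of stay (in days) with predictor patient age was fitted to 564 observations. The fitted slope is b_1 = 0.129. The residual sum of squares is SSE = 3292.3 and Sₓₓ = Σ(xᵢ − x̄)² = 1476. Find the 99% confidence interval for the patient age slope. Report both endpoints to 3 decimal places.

MSE = SSE/(n − 2) = 3292.3/562 = 5.85819.
SE(b_1) = √(MSE/Sₓₓ) = √(5.85819/1476) = 0.0629997.
df = n − 2 = 562.
t* = t_{0.005, 562} = 2.584606.
Margin = t* × SE = 2.584606 × 0.0629997 = 0.16283.
CI: 0.129 ± 0.16283 → (-0.034, 0.292).
With 99% confidence, each one-unit increase in patient age is associated with a change of between -0.034 and 0.292 days in hospital length of stay.

(-0.034, 0.292)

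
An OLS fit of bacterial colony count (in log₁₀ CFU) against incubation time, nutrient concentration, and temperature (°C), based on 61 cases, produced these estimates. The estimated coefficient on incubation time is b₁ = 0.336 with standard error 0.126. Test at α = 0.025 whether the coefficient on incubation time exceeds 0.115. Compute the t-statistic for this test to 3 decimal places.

t = 1.754

H₀: β₁ = 0.115 vs H₁: β₁ > 0.115.
t = (b₁ − β₁⁰)/SE = (0.336 − 0.115) / 0.126 = 1.754.
df = n − k − 1 = 61 − 3 − 1 = 57.
One-sided p ≈ 0.0424, which is ≥ 0.025, so fail to reject H₀.
The data do not give significant evidence that the true slope on incubation time exceeds 0.115 log₁₀ CFU per unit, holding the other predictors fixed.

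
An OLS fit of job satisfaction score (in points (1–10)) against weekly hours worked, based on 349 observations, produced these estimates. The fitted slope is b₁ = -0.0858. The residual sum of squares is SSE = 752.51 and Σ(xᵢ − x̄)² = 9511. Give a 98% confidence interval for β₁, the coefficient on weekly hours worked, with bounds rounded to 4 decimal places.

(-0.1211, -0.0505)

MSE = SSE/(n − 2) = 752.51/347 = 2.16862.
SE(b₁) = √(MSE/Sₓₓ) = √(2.16862/9511) = 0.0151.
df = n − 2 = 347.
t* = t_{0.01, 347} = 2.337142.
Margin = t* × SE = 2.337142 × 0.0151 = 0.035291.
CI: -0.0858 ± 0.035291 → (-0.1211, -0.0505).
With 98% confidence, each one-unit increase in weekly hours worked is associated with a change of between -0.1211 and -0.0505 points (1–10) in job satisfaction score.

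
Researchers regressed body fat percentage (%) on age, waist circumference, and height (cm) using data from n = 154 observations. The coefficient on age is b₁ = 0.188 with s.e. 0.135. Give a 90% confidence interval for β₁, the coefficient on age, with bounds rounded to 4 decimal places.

df = n − k − 1 = 154 − 3 − 1 = 150.
t* = t_{0.05, 150} = 1.655076.
Margin = t* × SE = 1.655076 × 0.135 = 0.223435.
CI: 0.188 ± 0.223435 → (-0.0354, 0.4114).
With 90% confidence, each one-unit increase in age is associated with a change of between -0.0354 and 0.4114 % in body fat percentage, holding the other predictors fixed.

(-0.0354, 0.4114)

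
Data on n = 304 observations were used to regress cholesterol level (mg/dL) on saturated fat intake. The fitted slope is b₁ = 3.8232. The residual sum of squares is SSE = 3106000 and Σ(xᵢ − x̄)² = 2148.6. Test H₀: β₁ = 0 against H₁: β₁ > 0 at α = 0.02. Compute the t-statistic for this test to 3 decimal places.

MSE = SSE/(n − 2) = 3106000/302 = 10284.8.
SE(b₁) = √(MSE/Sₓₓ) = √(10284.8/2148.6) = 2.18786.
t = 3.8232 / 2.18786 = 1.747.
df = n − 2 = 302.
One-sided p ≈ 0.0408, which is ≥ 0.02, so fail to reject H₀.
The data do not give significant evidence that the true slope on saturated fat intake is positive.

t = 1.747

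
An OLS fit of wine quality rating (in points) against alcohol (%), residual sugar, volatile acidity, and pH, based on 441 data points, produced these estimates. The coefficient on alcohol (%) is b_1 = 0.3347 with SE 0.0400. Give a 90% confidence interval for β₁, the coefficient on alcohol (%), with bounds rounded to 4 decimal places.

df = n − k − 1 = 441 − 4 − 1 = 436.
t* = t_{0.05, 436} = 1.648356.
Margin = t* × SE = 1.648356 × 0.0400 = 0.065934.
CI: 0.3347 ± 0.065934 → (0.2688, 0.4006).
With 90% confidence, each one-unit increase in alcohol (%) is associated with a change of between 0.2688 and 0.4006 points in wine quality rating, holding the other predictors fixed.

(0.2688, 0.4006)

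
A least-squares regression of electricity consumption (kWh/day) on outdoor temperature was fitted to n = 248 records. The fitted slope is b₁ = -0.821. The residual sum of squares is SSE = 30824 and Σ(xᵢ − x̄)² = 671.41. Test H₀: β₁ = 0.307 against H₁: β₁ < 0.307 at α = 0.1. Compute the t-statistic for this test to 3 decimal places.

MSE = SSE/(n − 2) = 30824/246 = 125.301.
SE(b₁) = √(MSE/Sₓₓ) = √(125.301/671.41) = 0.431999.
t = (-0.821 − 0.307) / 0.431999 = -2.611.
df = n − 2 = 246.
One-sided p ≈ 0.0048, which is < 0.1, so reject H₀.
There is evidence that the true slope on outdoor temperature is below 0.307 kWh/day per unit.

t = -2.611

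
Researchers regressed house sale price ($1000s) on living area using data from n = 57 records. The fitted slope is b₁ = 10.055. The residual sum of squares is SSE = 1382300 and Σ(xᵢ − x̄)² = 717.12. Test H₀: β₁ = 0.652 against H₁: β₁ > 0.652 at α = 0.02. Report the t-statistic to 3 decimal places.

t = 1.588

MSE = SSE/(n − 2) = 1382300/55 = 25132.7.
SE(b₁) = √(MSE/Sₓₓ) = √(25132.7/717.12) = 5.92003.
t = (10.055 − 0.652) / 5.92003 = 1.588.
df = n − 2 = 55.
One-sided p ≈ 0.0590, which is ≥ 0.02, so fail to reject H₀.
The data do not give significant evidence that the true slope on living area exceeds 0.652 $1000s per unit.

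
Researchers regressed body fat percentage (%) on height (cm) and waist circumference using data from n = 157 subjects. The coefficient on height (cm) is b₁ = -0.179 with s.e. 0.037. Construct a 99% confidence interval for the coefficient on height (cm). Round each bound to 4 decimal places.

df = n − k − 1 = 157 − 2 − 1 = 154.
t* = t_{0.005, 154} = 2.608131.
Margin = t* × SE = 2.608131 × 0.037 = 0.096501.
CI: -0.179 ± 0.096501 → (-0.2755, -0.0825).
With 99% confidence, each one-unit increase in height (cm) is associated with a change of between -0.2755 and -0.0825 % in body fat percentage, holding the other predictors fixed.

(-0.2755, -0.0825)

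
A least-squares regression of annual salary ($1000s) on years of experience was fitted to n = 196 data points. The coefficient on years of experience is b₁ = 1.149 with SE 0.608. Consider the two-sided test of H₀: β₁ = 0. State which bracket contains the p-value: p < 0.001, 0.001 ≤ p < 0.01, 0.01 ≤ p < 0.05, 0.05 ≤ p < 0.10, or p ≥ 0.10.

t = 1.149 / 0.608 = 1.890.
df = n − 2 = 196 − 2 = 194.
Two-sided p = 2·P(T_{194} > |t|) ≈ 0.0603.
So 0.05 ≤ p < 0.10.

0.05 ≤ p < 0.10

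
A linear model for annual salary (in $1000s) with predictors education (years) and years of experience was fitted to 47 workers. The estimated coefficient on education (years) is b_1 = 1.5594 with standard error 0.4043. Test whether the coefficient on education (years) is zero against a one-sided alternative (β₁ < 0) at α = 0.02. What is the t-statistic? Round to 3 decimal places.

t = 3.857

H₀: β₁ = 0 vs H₁: β₁ < 0.
t = (b_1 − β₁⁰)/SE = 1.5594 / 0.4043 = 3.857.
df = n − k − 1 = 47 − 2 − 1 = 44.
One-sided p ≈ 0.9998, which is ≥ 0.02, so fail to reject H₀.
The data do not give significant evidence that the true slope on education (years) is negative, holding the other predictors fixed.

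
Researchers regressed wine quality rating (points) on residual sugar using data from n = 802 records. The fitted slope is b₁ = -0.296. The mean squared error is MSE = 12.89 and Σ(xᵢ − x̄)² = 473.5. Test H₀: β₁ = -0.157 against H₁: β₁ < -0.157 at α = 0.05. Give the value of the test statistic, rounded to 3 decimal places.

SE(b₁) = √(MSE/Sₓₓ) = √(12.89/473.5) = 0.164993.
t = (-0.296 − (-0.157)) / 0.164993 = -0.842.
df = n − 2 = 800.
One-sided p ≈ 0.1999, which is ≥ 0.05, so fail to reject H₀.
The data do not give significant evidence that the true slope on residual sugar is below -0.157 points per unit.

t = -0.842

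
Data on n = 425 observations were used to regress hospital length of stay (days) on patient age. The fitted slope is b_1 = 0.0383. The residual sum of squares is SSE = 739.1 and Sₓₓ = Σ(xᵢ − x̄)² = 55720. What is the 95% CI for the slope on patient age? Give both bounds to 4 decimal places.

(0.0273, 0.0493)

MSE = SSE/(n − 2) = 739.1/423 = 1.74728.
SE(b_1) = √(MSE/Sₓₓ) = √(1.74728/55720) = 0.00559984.
df = n − 2 = 423.
t* = t_{0.025, 423} = 1.965588.
Margin = t* × SE = 1.965588 × 0.00559984 = 0.011007.
CI: 0.0383 ± 0.011007 → (0.0273, 0.0493).
With 95% confidence, each one-unit increase in patient age is associated with a change of between 0.0273 and 0.0493 days in hospital length of stay.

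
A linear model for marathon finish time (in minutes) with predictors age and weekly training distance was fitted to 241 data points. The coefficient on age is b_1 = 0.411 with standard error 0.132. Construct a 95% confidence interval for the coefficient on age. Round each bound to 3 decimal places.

df = n − k − 1 = 241 − 2 − 1 = 238.
t* = t_{0.025, 238} = 1.969982.
Margin = t* × SE = 1.969982 × 0.132 = 0.26004.
CI: 0.411 ± 0.26004 → (0.151, 0.671).
With 95% confidence, each one-unit increase in age is associated with a change of between 0.151 and 0.671 minutes in marathon finish time, holding the other predictors fixed.

(0.151, 0.671)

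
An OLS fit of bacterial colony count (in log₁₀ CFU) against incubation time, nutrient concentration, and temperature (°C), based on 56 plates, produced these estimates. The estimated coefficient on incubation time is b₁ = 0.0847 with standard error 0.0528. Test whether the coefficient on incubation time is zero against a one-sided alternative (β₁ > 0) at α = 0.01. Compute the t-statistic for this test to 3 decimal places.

t = 1.604

H₀: β₁ = 0 vs H₁: β₁ > 0.
t = (b₁ − β₁⁰)/SE = 0.0847 / 0.0528 = 1.604.
df = n − k − 1 = 56 − 3 − 1 = 52.
One-sided p ≈ 0.0574, which is ≥ 0.01, so fail to reject H₀.
The data do not give significant evidence that the true slope on incubation time is positive, holding the other predictors fixed.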